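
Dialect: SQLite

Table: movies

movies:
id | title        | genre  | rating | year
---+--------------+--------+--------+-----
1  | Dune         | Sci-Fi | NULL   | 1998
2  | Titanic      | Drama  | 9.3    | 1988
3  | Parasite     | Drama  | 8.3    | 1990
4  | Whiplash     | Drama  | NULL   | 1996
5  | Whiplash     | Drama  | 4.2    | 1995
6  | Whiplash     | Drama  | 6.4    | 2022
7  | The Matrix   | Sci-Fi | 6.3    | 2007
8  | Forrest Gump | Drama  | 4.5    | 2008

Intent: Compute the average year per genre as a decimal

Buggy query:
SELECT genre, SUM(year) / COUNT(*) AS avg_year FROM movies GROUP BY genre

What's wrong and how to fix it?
Bug: Both operands are integers, so '/' performs integer division and truncates

Fix: Multiply by 1.0 (or CAST to REAL) to force floating-point division

Corrected query:
SELECT genre, SUM(year) * 1.0 / COUNT(*) AS avg_year FROM movies GROUP BY genre

Result:
genre  | avg_year   
-------+------------
Drama  | 1999.833333
Sci-Fi | 2002.5     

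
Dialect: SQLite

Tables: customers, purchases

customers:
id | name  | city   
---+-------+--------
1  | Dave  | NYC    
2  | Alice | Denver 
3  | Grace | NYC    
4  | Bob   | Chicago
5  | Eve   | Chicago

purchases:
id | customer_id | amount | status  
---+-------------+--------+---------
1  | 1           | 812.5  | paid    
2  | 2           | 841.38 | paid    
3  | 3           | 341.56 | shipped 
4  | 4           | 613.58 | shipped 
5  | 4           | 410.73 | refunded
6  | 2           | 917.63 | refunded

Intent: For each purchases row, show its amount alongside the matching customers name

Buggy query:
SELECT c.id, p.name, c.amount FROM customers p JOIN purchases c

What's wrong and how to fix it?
Bug: Missing join condition: each purchases row is matched to all customers rows instead of just its own

Fix: Add ON c.customer_id = p.id to the JOIN

Corrected query:
SELECT c.id, p.name, c.amount FROM customers p JOIN purchases c ON c.customer_id = p.id

Result:
id | name  | amount
---+-------+-------
1  | Dave  | 812.5 
2  | Alice | 841.38
3  | Grace | 341.56
4  | Bob   | 613.58
5  | Bob   | 410.73
6  | Alice | 917.63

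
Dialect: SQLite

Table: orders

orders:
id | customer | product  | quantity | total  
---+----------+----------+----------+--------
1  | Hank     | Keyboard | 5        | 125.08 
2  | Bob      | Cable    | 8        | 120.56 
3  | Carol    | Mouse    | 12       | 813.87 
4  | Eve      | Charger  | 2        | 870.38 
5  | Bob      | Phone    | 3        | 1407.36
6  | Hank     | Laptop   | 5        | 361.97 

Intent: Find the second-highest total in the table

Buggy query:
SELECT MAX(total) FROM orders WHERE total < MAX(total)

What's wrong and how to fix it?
Bug: The inner MAX is an aggregate inside WHERE, which is not allowed

Fix: Compute the overall MAX in a subquery, then take MAX of rows below it

Corrected query:
SELECT MAX(total) FROM orders WHERE total < (SELECT MAX(total) FROM orders)

Result:
MAX(total)
----------
870.38    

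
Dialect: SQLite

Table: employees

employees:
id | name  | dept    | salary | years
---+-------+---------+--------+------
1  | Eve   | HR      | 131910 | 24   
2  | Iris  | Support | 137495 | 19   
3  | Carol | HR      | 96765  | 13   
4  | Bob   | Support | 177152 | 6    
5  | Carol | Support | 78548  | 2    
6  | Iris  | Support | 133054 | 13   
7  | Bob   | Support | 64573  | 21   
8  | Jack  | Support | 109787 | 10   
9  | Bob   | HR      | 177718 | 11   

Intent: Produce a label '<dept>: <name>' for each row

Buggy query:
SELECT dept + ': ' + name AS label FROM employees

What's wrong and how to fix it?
Bug: SQLite uses || for string concatenation; + coerces text to numbers (yielding 0)

Fix: Replace + with || to concatenate text

Corrected query:
SELECT dept || ': ' || name AS label FROM employees

Result:
label         
--------------
HR: Eve       
Support: Iris 
HR: Carol     
Support: Bob  
Support: Carol
Support: Iris 
Support: Bob  
Support: Jack 
HR: Bob       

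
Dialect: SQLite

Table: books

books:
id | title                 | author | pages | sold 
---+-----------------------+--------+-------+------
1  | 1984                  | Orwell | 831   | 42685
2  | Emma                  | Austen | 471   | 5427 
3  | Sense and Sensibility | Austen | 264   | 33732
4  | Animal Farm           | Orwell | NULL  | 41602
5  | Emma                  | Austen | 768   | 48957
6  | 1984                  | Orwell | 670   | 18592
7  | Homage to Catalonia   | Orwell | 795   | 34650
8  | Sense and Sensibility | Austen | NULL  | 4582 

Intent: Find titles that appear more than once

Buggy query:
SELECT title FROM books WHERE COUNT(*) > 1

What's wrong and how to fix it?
Bug: WHERE can't reference COUNT(*); aggregates are computed after WHERE

Fix: Group first, then use HAVING for the count condition

Corrected query:
SELECT title FROM books GROUP BY title HAVING COUNT(*) > 1

Result:
title                
---------------------
1984                 
Emma                 
Sense and Sensibility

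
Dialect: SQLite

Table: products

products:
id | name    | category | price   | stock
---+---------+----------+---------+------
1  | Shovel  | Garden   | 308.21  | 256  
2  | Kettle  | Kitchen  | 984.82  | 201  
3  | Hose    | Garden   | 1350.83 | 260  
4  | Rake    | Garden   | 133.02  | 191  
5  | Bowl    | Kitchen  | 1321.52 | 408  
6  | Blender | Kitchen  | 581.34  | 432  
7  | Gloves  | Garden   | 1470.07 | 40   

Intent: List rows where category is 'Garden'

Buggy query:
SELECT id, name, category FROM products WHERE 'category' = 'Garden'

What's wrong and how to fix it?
Bug: 'category' in single quotes is a string literal, not the column; the comparison is literal-vs-literal and never true

Fix: Reference the column as category without single quotes

Corrected query:
SELECT id, name, category FROM products WHERE category = 'Garden'

Result:
id | name   | category
---+--------+---------
1  | Shovel | Garden  
3  | Hose   | Garden  
4  | Rake   | Garden  
7  | Gloves | Garden  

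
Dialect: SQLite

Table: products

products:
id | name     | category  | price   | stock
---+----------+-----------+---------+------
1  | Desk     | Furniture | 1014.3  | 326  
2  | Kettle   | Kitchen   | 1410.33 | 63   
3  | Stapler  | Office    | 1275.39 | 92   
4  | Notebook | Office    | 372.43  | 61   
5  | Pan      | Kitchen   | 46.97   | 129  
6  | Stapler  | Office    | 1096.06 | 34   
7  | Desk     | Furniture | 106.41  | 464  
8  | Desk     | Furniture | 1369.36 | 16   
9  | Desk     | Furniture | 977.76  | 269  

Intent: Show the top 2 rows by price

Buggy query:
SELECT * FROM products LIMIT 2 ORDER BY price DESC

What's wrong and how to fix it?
Bug: ORDER BY cannot follow LIMIT; LIMIT is the final clause

Fix: Sort with ORDER BY, then apply LIMIT

Corrected query:
SELECT * FROM products ORDER BY price DESC LIMIT 2

Result:
id | name   | category  | price   | stock
---+--------+-----------+---------+------
2  | Kettle | Kitchen   | 1410.33 | 63   
8  | Desk   | Furniture | 1369.36 | 16   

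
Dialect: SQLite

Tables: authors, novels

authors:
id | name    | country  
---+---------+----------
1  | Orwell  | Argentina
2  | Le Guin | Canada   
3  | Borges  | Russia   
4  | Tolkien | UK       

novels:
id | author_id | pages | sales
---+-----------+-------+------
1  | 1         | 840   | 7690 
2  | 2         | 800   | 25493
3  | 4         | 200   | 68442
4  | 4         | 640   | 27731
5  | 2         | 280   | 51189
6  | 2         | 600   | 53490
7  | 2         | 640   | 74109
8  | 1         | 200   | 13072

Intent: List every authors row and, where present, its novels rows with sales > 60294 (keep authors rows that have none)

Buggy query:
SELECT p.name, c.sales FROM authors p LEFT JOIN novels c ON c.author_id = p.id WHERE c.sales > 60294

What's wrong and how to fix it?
Bug: Filtering c.sales in WHERE discards the NULL rows produced by LEFT JOIN, turning it into an inner join

Fix: Put 'c.sales > 60294' in the JOIN's ON clause instead of WHERE

Corrected query:
SELECT p.name, c.sales FROM authors p LEFT JOIN novels c ON c.author_id = p.id AND c.sales > 60294

Result:
name    | sales
--------+------
Orwell  | NULL 
Le Guin | 74109
Borges  | NULL 
Tolkien | 68442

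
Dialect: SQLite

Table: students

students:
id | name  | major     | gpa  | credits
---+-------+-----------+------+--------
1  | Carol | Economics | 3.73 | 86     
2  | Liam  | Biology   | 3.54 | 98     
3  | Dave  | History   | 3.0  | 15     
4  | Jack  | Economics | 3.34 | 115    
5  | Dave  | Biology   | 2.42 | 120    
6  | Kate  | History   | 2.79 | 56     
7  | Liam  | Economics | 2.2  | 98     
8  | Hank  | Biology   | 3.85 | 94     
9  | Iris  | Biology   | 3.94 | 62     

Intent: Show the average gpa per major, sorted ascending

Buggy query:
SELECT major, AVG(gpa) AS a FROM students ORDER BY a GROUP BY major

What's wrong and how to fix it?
Bug: ORDER BY appears before GROUP BY; SQL clause order requires GROUP BY first

Fix: Move ORDER BY to the end, after GROUP BY

Corrected query:
SELECT major, AVG(gpa) AS a FROM students GROUP BY major ORDER BY a

Result:
major     | a     
----------+-------
History   | 2.895 
Economics | 3.09  
Biology   | 3.4375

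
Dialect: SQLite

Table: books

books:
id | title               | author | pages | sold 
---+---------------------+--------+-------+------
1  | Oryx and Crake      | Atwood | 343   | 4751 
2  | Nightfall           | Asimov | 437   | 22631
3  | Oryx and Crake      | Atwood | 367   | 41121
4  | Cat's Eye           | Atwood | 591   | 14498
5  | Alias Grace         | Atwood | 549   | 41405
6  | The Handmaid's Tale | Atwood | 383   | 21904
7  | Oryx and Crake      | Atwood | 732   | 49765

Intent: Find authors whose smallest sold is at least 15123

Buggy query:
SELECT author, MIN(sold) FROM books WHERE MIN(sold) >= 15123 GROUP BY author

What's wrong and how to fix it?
Bug: Aggregates like MIN are computed per group after WHERE runs

Fix: Replace WHERE with HAVING after the GROUP BY

Corrected query:
SELECT author, MIN(sold) FROM books GROUP BY author HAVING MIN(sold) >= 15123

Result:
author | MIN(sold)
-------+----------
Asimov | 22631    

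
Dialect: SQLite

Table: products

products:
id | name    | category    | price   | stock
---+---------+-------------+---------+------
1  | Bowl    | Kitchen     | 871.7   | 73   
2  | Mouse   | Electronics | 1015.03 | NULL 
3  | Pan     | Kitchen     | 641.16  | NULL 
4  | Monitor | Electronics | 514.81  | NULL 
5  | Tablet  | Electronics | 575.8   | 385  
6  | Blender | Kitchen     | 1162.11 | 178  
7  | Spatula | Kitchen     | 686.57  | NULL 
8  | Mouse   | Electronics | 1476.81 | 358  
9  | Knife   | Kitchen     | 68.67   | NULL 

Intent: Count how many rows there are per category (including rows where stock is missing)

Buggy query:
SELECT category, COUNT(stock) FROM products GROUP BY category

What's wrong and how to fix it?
Bug: COUNT(column) counts non-NULL values only; rows with NULL stock aren't counted

Fix: Replace COUNT(stock) with COUNT(*)

Corrected query:
SELECT category, COUNT(*) FROM products GROUP BY category

Result:
category    | COUNT(*)
------------+---------
Electronics | 4       
Kitchen     | 5       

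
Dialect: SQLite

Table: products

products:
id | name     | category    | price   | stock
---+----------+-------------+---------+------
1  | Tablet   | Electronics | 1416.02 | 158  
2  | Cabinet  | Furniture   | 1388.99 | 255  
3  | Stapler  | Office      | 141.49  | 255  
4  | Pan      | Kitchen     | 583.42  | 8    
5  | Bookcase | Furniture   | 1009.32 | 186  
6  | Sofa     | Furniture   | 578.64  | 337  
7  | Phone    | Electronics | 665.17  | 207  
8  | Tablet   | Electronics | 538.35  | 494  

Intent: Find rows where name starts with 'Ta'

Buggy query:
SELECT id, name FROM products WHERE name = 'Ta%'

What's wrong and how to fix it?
Bug: Wildcards only work with LIKE; '=' treats '%' as a literal character

Fix: Use LIKE for wildcard pattern matching

Corrected query:
SELECT id, name FROM products WHERE name LIKE 'Ta%'

Result:
id | name  
---+-------
1  | Tablet
8  | Tablet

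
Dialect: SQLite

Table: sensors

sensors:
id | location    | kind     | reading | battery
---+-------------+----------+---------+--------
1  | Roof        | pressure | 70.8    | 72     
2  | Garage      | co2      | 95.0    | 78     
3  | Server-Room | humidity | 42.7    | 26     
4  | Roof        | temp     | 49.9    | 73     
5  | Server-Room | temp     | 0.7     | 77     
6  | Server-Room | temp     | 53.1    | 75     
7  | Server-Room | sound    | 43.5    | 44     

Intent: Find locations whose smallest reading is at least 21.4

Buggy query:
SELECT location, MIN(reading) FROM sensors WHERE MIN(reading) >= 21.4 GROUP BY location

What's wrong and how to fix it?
Bug: MIN() in WHERE is a misuse of aggregate

Fix: Replace WHERE with HAVING after the GROUP BY

Corrected query:
SELECT location, MIN(reading) FROM sensors GROUP BY location HAVING MIN(reading) >= 21.4

Result:
location | MIN(reading)
---------+-------------
Garage   | 95          
Roof     | 49.9        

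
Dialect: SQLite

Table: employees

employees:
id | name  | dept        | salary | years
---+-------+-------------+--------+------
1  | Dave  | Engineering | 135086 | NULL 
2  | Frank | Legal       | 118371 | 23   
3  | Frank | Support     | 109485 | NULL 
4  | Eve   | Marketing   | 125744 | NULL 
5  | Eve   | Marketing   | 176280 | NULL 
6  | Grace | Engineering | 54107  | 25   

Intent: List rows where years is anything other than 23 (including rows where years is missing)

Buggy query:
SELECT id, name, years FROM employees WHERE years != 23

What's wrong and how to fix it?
Bug: 'years != 23' is unknown when years is NULL, so NULL rows are silently excluded

Fix: Handle NULL separately with IS NULL alongside the inequality

Corrected query:
SELECT id, name, years FROM employees WHERE years != 23 OR years IS NULL

Result:
id | name  | years
---+-------+------
1  | Dave  | NULL 
3  | Frank | NULL 
4  | Eve   | NULL 
5  | Eve   | NULL 
6  | Grace | 25   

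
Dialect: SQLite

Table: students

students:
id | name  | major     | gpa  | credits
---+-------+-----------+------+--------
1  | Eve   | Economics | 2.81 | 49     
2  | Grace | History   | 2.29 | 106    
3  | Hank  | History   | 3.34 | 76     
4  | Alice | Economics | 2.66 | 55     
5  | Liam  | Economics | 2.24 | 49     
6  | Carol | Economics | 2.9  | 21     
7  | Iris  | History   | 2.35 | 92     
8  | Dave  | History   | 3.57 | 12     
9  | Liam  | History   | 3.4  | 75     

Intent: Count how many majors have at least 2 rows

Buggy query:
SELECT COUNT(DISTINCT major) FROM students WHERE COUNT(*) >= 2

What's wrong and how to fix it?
Bug: COUNT(*) cannot appear in WHERE; the per-group count doesn't exist yet

Fix: Group first with HAVING COUNT(*) >= 2, then COUNT the resulting groups

Corrected query:
SELECT COUNT(*) FROM (SELECT major FROM students GROUP BY major HAVING COUNT(*) >= 2)

Result:
COUNT(*)
--------
2       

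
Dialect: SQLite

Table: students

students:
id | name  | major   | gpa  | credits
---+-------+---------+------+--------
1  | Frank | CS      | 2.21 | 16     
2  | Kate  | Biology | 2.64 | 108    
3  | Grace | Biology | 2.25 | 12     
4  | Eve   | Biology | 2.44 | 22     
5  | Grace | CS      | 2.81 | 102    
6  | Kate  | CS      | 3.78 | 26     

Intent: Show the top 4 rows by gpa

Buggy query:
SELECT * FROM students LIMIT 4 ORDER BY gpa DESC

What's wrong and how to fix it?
Bug: ORDER BY cannot follow LIMIT; LIMIT is the final clause

Fix: Sort with ORDER BY, then apply LIMIT

Corrected query:
SELECT * FROM students ORDER BY gpa DESC LIMIT 4

Result:
id | name  | major   | gpa  | credits
---+-------+---------+------+--------
6  | Kate  | CS      | 3.78 | 26     
5  | Grace | CS      | 2.81 | 102    
2  | Kate  | Biology | 2.64 | 108    
4  | Eve   | Biology | 2.44 | 22     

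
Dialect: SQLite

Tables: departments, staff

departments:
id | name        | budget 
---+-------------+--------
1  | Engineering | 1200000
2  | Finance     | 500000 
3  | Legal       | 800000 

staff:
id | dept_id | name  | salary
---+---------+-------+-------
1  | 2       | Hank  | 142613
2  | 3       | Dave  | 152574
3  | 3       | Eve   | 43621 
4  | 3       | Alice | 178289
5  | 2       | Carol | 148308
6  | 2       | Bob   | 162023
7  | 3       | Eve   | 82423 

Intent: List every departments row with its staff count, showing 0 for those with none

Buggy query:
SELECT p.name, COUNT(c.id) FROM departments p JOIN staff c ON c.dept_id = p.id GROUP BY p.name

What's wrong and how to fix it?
Bug: INNER JOIN drops departments rows that have no matching staff rows

Fix: Switch to LEFT JOIN to retain unmatched parent rows

Corrected query:
SELECT p.name, COUNT(c.id) FROM departments p LEFT JOIN staff c ON c.dept_id = p.id GROUP BY p.name

Result:
name        | COUNT(c.id)
------------+------------
Engineering | 0          
Finance     | 3          
Legal       | 4          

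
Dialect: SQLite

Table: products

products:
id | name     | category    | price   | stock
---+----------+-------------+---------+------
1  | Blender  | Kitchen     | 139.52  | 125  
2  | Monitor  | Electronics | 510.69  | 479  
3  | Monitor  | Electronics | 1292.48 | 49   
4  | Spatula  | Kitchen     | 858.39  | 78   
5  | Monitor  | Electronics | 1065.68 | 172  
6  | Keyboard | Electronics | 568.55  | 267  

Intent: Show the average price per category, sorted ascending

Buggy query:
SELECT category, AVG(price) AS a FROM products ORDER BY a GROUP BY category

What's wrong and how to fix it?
Bug: ORDER BY appears before GROUP BY; SQL clause order requires GROUP BY first

Fix: Reorder: SELECT … FROM … GROUP BY … ORDER BY …

Corrected query:
SELECT category, AVG(price) AS a FROM products GROUP BY category ORDER BY a

Result:
category    | a      
------------+--------
Kitchen     | 498.955
Electronics | 859.35 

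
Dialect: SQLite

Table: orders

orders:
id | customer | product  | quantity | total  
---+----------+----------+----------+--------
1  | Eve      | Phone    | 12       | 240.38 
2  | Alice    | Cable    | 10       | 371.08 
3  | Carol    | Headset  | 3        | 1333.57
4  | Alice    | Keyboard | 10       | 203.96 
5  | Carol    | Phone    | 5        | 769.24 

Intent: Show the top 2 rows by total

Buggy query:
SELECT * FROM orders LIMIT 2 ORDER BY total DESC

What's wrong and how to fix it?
Bug: ORDER BY cannot follow LIMIT; LIMIT is the final clause

Fix: Swap the clauses: ORDER BY first, then LIMIT

Corrected query:
SELECT * FROM orders ORDER BY total DESC LIMIT 2

Result:
id | customer | product | quantity | total  
---+----------+---------+----------+--------
3  | Carol    | Headset | 3        | 1333.57
5  | Carol    | Phone   | 5        | 769.24 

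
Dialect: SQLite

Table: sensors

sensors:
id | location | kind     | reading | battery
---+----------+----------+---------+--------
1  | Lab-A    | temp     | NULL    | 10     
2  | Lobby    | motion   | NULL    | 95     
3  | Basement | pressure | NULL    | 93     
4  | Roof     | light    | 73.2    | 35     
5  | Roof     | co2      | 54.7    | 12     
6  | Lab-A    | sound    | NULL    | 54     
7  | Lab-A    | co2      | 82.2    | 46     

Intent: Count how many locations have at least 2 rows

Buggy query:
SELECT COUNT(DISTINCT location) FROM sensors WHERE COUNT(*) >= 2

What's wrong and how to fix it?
Bug: WHERE filters individual rows, not groups, so a group-level COUNT is invalid there

Fix: Group first with HAVING COUNT(*) >= 2, then COUNT the resulting groups

Corrected query:
SELECT COUNT(*) FROM (SELECT location FROM sensors GROUP BY location HAVING COUNT(*) >= 2)

Result:
COUNT(*)
--------
2       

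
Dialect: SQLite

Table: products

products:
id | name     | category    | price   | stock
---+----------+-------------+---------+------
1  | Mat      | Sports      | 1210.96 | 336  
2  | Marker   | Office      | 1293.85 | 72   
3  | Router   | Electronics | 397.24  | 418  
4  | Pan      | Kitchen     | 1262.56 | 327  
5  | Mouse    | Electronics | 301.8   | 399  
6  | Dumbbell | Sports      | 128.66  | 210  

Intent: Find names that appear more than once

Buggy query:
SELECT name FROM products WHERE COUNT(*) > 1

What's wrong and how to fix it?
Bug: WHERE can't reference COUNT(*); aggregates are computed after WHERE

Fix: GROUP BY name, then filter groups with HAVING COUNT(*) > 1

Corrected query:
SELECT name FROM products GROUP BY name HAVING COUNT(*) > 1

Result:
(no rows)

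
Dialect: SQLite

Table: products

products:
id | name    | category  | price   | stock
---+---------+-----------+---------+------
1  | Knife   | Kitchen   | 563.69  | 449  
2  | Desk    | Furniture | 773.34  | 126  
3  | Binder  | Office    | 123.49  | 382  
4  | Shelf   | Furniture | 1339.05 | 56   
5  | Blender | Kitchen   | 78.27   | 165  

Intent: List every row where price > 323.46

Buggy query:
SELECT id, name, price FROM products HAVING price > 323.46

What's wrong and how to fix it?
Bug: This is a non-aggregate query (no GROUP BY, no aggregates), so in SQLite the HAVING clause is invalid here; a row-level condition belongs in WHERE

Fix: Replace HAVING with WHERE since the condition applies to individual rows

Corrected query:
SELECT id, name, price FROM products WHERE price > 323.46

Result:
id | name  | price  
---+-------+--------
1  | Knife | 563.69 
2  | Desk  | 773.34 
4  | Shelf | 1339.05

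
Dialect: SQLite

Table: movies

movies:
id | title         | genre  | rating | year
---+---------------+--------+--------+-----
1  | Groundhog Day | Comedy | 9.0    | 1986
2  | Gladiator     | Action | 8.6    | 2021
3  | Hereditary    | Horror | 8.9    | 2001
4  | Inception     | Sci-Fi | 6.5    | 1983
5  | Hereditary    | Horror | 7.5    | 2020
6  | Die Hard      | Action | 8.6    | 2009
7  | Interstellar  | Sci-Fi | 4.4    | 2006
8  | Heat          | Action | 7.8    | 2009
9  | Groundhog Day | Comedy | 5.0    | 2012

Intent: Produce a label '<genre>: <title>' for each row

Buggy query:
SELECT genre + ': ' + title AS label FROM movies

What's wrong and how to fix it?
Bug: '+' is numeric addition; on text columns SQLite converts them to 0 instead of concatenating

Fix: Replace + with || to concatenate text

Corrected query:
SELECT genre || ': ' || title AS label FROM movies

Result:
label                
---------------------
Comedy: Groundhog Day
Action: Gladiator    
Horror: Hereditary   
Sci-Fi: Inception    
Horror: Hereditary   
Action: Die Hard     
Sci-Fi: Interstellar 
Action: Heat         
Comedy: Groundhog Day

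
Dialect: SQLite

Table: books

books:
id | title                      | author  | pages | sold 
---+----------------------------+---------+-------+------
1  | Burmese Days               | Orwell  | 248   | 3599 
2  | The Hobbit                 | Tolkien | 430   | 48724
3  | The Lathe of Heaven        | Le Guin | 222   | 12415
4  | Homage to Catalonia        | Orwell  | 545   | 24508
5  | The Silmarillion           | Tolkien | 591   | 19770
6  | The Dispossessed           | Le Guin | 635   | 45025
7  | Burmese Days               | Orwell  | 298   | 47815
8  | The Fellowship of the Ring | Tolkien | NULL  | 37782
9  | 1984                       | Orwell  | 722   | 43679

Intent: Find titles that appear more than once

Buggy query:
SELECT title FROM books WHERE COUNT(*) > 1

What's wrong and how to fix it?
Bug: COUNT(*) is an aggregate and cannot be used in WHERE

Fix: Group first, then use HAVING for the count condition

Corrected query:
SELECT title FROM books GROUP BY title HAVING COUNT(*) > 1

Result:
title       
------------
Burmese Days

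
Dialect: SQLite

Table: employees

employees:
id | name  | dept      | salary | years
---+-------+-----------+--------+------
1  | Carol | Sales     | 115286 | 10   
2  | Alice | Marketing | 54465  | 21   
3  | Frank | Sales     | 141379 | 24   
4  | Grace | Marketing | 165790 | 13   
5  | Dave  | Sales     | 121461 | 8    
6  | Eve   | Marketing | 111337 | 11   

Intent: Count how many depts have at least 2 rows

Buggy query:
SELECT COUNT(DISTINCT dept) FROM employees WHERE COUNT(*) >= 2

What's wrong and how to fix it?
Bug: WHERE filters individual rows, not groups, so a group-level COUNT is invalid there

Fix: Use a subquery that GROUPs and filters with HAVING, then count its rows

Corrected query:
SELECT COUNT(*) FROM (SELECT dept FROM employees GROUP BY dept HAVING COUNT(*) >= 2)

Result:
COUNT(*)
--------
2       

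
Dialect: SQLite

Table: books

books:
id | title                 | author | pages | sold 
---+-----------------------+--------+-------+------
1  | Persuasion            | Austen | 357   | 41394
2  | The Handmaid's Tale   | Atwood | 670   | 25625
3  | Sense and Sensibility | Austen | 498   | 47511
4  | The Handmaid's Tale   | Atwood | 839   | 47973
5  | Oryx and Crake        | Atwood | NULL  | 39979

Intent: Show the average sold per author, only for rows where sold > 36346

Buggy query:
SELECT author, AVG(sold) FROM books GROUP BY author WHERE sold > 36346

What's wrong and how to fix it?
Bug: WHERE cannot follow GROUP BY

Fix: Move the WHERE clause before GROUP BY

Corrected query:
SELECT author, AVG(sold) FROM books WHERE sold > 36346 GROUP BY author

Result:
author | AVG(sold)
-------+----------
Atwood | 43976    
Austen | 44452.5  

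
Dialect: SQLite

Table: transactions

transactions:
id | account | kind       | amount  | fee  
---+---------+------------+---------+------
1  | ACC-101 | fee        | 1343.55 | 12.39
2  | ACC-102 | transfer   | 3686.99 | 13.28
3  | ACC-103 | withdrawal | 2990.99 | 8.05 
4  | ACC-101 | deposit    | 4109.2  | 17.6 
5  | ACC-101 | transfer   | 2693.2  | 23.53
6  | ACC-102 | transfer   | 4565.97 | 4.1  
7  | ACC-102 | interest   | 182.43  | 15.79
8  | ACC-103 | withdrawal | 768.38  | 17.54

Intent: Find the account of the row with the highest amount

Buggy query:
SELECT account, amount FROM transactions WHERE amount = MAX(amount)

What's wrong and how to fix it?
Bug: WHERE is evaluated per row; an aggregate over the whole table isn't defined there

Fix: Wrap MAX in a scalar subquery so WHERE compares against a single value

Corrected query:
SELECT account, amount FROM transactions WHERE amount = (SELECT MAX(amount) FROM transactions)

Result:
account | amount 
--------+--------
ACC-102 | 4565.97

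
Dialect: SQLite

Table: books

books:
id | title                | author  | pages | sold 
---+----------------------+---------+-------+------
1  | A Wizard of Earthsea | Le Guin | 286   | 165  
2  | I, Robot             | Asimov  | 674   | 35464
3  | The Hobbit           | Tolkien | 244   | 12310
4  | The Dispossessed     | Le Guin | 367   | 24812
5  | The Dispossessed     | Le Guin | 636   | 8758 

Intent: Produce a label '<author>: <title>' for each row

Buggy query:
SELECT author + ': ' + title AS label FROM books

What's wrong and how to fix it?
Bug: SQLite uses || for string concatenation; + coerces text to numbers (yielding 0)

Fix: Replace + with || to concatenate text

Corrected query:
SELECT author || ': ' || title AS label FROM books

Result:
label                        
-----------------------------
Le Guin: A Wizard of Earthsea
Asimov: I, Robot             
Tolkien: The Hobbit          
Le Guin: The Dispossessed    
Le Guin: The Dispossessed    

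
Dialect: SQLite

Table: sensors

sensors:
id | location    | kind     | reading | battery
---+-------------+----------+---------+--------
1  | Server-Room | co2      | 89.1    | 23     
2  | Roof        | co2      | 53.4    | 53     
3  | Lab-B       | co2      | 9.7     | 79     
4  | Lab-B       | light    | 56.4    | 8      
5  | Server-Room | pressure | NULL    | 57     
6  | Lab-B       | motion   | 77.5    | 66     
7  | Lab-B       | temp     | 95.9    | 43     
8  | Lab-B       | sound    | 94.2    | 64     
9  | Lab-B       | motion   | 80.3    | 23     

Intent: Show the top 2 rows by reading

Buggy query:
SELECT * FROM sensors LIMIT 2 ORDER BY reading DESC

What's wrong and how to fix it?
Bug: LIMIT must come after ORDER BY

Fix: Swap the clauses: ORDER BY first, then LIMIT

Corrected query:
SELECT * FROM sensors ORDER BY reading DESC LIMIT 2

Result:
id | location | kind  | reading | battery
---+----------+-------+---------+--------
7  | Lab-B    | temp  | 95.9    | 43     
8  | Lab-B    | sound | 94.2    | 64     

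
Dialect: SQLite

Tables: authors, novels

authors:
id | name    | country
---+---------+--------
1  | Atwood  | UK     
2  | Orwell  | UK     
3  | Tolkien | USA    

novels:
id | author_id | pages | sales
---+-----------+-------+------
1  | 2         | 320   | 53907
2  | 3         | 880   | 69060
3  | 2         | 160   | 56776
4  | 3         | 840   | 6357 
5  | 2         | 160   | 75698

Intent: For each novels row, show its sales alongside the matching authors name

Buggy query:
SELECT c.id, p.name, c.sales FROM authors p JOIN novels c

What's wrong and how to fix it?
Bug: JOIN with no ON clause produces a cartesian product; every novels row pairs with every authors row

Fix: Add ON c.author_id = p.id to the JOIN

Corrected query:
SELECT c.id, p.name, c.sales FROM authors p JOIN novels c ON c.author_id = p.id

Result:
id | name    | sales
---+---------+------
1  | Orwell  | 53907
2  | Tolkien | 69060
3  | Orwell  | 56776
4  | Tolkien | 6357 
5  | Orwell  | 75698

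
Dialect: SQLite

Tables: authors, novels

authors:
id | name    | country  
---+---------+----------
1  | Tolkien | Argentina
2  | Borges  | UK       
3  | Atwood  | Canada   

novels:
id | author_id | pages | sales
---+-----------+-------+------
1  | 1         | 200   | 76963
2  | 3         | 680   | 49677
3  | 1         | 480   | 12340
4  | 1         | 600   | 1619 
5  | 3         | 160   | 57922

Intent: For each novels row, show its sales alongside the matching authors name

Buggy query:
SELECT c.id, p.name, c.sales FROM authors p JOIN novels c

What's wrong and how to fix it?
Bug: JOIN with no ON clause produces a cartesian product; every novels row pairs with every authors row

Fix: Specify the join condition linking the foreign key to the parent id

Corrected query:
SELECT c.id, p.name, c.sales FROM authors p JOIN novels c ON c.author_id = p.id

Result:
id | name    | sales
---+---------+------
1  | Tolkien | 76963
2  | Atwood  | 49677
3  | Tolkien | 12340
4  | Tolkien | 1619 
5  | Atwood  | 57922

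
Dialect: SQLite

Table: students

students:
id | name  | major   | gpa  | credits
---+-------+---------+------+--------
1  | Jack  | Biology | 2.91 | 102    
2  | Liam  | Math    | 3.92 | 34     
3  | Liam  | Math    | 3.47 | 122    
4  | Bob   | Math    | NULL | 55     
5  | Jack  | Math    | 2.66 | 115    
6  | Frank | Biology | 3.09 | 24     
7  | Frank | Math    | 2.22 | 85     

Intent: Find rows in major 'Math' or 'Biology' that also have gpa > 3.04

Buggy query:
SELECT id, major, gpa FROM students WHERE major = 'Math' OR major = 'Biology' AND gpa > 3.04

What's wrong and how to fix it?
Bug: AND binds tighter than OR, so this parses as major = 'Math' OR (major = 'Biology' AND gpa > 3.04)

Fix: Add parentheses around the OR so the AND applies to both alternatives

Corrected query:
SELECT id, major, gpa FROM students WHERE (major = 'Math' OR major = 'Biology') AND gpa > 3.04

Result:
id | major   | gpa 
---+---------+-----
2  | Math    | 3.92
3  | Math    | 3.47
6  | Biology | 3.09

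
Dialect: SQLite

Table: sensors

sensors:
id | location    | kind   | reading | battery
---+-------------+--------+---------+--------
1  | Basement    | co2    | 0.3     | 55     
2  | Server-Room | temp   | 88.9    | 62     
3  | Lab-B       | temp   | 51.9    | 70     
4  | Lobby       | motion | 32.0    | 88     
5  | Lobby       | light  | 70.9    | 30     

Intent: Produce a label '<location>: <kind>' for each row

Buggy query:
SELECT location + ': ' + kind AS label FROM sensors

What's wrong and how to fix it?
Bug: '+' is numeric addition; on text columns SQLite converts them to 0 instead of concatenating

Fix: Use the || operator for string concatenation

Corrected query:
SELECT location || ': ' || kind AS label FROM sensors

Result:
label            
-----------------
Basement: co2    
Server-Room: temp
Lab-B: temp      
Lobby: motion    
Lobby: light     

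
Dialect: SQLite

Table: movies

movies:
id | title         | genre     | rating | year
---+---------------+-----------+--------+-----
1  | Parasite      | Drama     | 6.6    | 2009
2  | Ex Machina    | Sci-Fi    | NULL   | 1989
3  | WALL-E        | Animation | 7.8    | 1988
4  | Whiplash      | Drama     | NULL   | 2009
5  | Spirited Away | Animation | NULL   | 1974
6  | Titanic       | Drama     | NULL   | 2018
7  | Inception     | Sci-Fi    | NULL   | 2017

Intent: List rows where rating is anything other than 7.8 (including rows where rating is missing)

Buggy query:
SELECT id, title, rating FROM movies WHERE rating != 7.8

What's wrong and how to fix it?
Bug: Inequality against NULL is unknown, not true; rows with NULL are dropped

Fix: Handle NULL separately with IS NULL alongside the inequality

Corrected query:
SELECT id, title, rating FROM movies WHERE rating != 7.8 OR rating IS NULL

Result:
id | title         | rating
---+---------------+-------
1  | Parasite      | 6.6   
2  | Ex Machina    | NULL  
4  | Whiplash      | NULL  
5  | Spirited Away | NULL  
6  | Titanic       | NULL  
7  | Inception     | NULL  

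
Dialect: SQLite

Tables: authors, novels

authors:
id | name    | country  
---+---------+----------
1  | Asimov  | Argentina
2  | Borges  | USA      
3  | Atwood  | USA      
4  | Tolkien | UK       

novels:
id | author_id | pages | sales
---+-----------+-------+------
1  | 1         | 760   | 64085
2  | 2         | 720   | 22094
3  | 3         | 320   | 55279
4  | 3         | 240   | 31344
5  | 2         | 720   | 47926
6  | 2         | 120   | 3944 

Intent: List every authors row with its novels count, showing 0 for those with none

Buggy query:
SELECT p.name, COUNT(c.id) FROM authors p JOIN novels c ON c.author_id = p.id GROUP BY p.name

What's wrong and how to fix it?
Bug: An inner join excludes parents with zero children

Fix: Use LEFT JOIN so parents without children still appear (COUNT(c.id) gives 0)

Corrected query:
SELECT p.name, COUNT(c.id) FROM authors p LEFT JOIN novels c ON c.author_id = p.id GROUP BY p.name

Result:
name    | COUNT(c.id)
--------+------------
Asimov  | 1          
Atwood  | 2          
Borges  | 3          
Tolkien | 0          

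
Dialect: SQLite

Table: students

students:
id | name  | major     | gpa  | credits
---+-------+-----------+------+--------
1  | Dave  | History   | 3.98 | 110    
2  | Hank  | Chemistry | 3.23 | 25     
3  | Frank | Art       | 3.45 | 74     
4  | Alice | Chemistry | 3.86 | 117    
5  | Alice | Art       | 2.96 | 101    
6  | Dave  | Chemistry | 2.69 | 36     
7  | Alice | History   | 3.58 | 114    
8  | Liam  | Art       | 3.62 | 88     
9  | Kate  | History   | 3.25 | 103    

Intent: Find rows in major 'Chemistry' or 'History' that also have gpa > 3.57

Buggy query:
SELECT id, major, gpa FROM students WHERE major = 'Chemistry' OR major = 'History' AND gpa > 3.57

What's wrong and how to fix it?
Bug: Without parentheses, AND is evaluated before OR, so the gpa filter only applies to the 'History' branch

Fix: Add parentheses around the OR so the AND applies to both alternatives

Corrected query:
SELECT id, major, gpa FROM students WHERE (major = 'Chemistry' OR major = 'History') AND gpa > 3.57

Result:
id | major     | gpa 
---+-----------+-----
1  | History   | 3.98
4  | Chemistry | 3.86
7  | History   | 3.58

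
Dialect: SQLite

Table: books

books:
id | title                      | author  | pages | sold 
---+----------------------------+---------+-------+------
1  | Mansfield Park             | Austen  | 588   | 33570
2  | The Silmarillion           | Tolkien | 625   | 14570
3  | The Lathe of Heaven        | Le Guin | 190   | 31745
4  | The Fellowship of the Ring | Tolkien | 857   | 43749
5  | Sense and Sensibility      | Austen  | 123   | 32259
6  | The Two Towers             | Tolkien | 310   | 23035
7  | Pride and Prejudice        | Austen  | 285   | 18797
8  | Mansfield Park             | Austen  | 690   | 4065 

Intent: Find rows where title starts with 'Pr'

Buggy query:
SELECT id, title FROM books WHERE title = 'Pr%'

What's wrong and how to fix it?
Bug: Wildcards only work with LIKE; '=' treats '%' as a literal character

Fix: Use LIKE for wildcard pattern matching

Corrected query:
SELECT id, title FROM books WHERE title LIKE 'Pr%'

Result:
id | title              
---+--------------------
7  | Pride and Prejudice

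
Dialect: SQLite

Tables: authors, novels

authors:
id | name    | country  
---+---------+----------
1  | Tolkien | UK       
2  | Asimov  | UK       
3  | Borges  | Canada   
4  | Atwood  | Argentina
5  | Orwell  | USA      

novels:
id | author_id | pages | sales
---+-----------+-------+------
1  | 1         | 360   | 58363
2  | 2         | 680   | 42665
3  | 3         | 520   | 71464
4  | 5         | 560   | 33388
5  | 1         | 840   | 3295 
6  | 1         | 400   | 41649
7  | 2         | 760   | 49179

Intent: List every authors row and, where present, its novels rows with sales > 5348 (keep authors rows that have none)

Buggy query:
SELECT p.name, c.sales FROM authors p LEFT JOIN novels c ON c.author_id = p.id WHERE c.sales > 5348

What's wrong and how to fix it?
Bug: A WHERE condition on the right-hand table after LEFT JOIN drops unmatched parents

Fix: Move the right-table condition into the ON clause so unmatched parents are kept

Corrected query:
SELECT p.name, c.sales FROM authors p LEFT JOIN novels c ON c.author_id = p.id AND c.sales > 5348

Result:
name    | sales
--------+------
Tolkien | 41649
Tolkien | 58363
Asimov  | 42665
Asimov  | 49179
Borges  | 71464
Atwood  | NULL 
Orwell  | 33388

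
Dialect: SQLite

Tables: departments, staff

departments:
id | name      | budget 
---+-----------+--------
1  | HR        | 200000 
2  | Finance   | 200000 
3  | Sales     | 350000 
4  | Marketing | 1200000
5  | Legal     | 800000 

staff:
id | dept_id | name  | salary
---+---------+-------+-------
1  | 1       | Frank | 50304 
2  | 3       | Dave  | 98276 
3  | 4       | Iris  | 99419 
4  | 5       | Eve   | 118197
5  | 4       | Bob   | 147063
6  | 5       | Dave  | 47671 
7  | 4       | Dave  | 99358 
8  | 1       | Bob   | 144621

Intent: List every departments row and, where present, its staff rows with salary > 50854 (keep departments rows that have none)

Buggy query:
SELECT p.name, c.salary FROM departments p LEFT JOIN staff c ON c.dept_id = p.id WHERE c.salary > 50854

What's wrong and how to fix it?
Bug: A WHERE condition on the right-hand table after LEFT JOIN drops unmatched parents

Fix: Put 'c.salary > 50854' in the JOIN's ON clause instead of WHERE

Corrected query:
SELECT p.name, c.salary FROM departments p LEFT JOIN staff c ON c.dept_id = p.id AND c.salary > 50854

Result:
name      | salary
----------+-------
HR        | 144621
Finance   | NULL  
Sales     | 98276 
Marketing | 99358 
Marketing | 99419 
Marketing | 147063
Legal     | 118197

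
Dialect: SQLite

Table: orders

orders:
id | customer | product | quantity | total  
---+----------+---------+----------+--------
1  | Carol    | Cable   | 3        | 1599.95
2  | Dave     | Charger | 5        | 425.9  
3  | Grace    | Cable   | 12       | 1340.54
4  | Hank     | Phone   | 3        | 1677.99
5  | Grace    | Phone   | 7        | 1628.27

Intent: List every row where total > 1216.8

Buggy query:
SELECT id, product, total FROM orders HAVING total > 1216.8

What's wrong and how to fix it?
Bug: HAVING filters the output of aggregation, but this query has no GROUP BY and no aggregate functions, so SQLite rejects it (HAVING clause on a non-aggregate query); the condition here is per row

Fix: Use WHERE for row-level filtering

Corrected query:
SELECT id, product, total FROM orders WHERE total > 1216.8

Result:
id | product | total  
---+---------+--------
1  | Cable   | 1599.95
3  | Cable   | 1340.54
4  | Phone   | 1677.99
5  | Phone   | 1628.27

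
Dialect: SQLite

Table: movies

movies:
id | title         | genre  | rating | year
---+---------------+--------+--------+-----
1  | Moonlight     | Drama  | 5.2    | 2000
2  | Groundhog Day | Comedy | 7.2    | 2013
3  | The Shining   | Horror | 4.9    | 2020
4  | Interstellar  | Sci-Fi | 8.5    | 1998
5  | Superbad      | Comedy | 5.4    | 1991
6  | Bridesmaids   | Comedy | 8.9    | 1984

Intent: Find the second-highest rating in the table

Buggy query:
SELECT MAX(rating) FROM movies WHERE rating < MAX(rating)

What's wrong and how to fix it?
Bug: The inner MAX is an aggregate inside WHERE, which is not allowed

Fix: Put the inner MAX in a scalar subquery

Corrected query:
SELECT MAX(rating) FROM movies WHERE rating < (SELECT MAX(rating) FROM movies)

Result:
MAX(rating)
-----------
8.5        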